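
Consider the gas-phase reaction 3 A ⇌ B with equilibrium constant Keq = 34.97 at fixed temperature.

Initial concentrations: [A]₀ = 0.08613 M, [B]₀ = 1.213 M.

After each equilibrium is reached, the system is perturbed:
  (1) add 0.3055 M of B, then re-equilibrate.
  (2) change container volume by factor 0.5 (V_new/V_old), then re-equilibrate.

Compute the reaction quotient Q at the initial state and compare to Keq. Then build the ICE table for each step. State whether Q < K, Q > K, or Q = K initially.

Q₀ = 1898 vs Keq = 34.97 ⇒ Q>K, reverse
Step 1:
                   A          B
  Initial    0.08613      1.213
  Change      0.2329   -0.07763
  Equil        0.319      1.135
  solve Keq expr → x = -0.07763; check Q = 34.97
Then add 0.3055 M of B.
Step 2:
                   A          B
  Initial      0.319      1.441
  Change     0.02569  -0.008562
  Equil       0.3447      1.432
  solve Keq expr → x = -0.008562; check Q = 34.97
Then change container volume by factor 0.5 (V_new/V_old).
Step 3:
                   A          B
  Initial     0.6894      2.865
  Change     -0.2509    0.08364
  Equil       0.4385      2.948
  solve Keq expr → x = 0.08364; check Q = 34.97

Q₀ = 1898; Q > K (proceeds reverse)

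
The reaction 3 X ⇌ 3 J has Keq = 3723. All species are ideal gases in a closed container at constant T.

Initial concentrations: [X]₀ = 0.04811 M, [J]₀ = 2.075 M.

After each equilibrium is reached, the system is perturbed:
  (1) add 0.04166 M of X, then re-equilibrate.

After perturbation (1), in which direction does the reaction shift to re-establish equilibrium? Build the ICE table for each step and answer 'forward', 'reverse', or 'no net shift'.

Q₀ = 8.0232e+04 vs Keq = 3723 ⇒ Q>K, reverse
Step 1:
                   X          J
  init       0.04811      2.075
  Δ          0.08057   -0.08057
  eq          0.1287      1.994
  solve Keq expr → x = -0.02686; check Q = 3723
Then add 0.04166 M of X.
Step 2:
                   X          J
  init        0.1703      1.994
  Δ         -0.03913    0.03913
  eq          0.1312      2.034
  solve Keq expr → x = 0.01304; check Q = 3723

Direction: forward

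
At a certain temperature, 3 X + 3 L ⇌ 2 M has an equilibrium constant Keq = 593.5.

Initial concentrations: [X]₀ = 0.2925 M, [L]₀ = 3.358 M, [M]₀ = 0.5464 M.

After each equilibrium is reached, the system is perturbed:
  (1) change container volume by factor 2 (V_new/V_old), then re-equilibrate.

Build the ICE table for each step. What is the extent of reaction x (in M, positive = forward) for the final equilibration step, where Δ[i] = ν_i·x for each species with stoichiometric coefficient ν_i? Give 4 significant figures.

Q₀ = 0.3151 vs Keq = 593.5 ⇒ Q<K, forward
Step 1:
                   X          L          M
  Initial     0.2925      3.358     0.5464
  Change     -0.2616    -0.2616     0.1744
  Equil      0.03089      3.096     0.7208
  solve Keq expr → x = 0.0872; check Q = 593.5
Then change container volume by factor 2 (V_new/V_old).
Step 2:
                   X          L          M
  Initial    0.01545      1.548     0.3604
  Change     0.02189    0.02189   -0.01459
  Equil      0.03734       1.57     0.3458
  solve Keq expr → x = -0.007297; check Q = 593.5

x = -0.007297 M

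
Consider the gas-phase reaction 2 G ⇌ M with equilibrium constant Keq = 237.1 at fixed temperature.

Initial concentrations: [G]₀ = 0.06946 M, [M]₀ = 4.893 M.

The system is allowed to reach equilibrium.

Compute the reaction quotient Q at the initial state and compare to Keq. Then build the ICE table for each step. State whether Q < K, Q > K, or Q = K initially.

Q₀ = 1014 vs Keq = 237.1 ⇒ Q>K, reverse
Step 1:
                  G         M
  Initial   0.06946     4.893
  Change    0.07365  -0.03683
  Equil      0.1431     4.856
  solve Keq expr → x = -0.03683; check Q = 237.1

Q₀ = 1014; Q > K (proceeds reverse)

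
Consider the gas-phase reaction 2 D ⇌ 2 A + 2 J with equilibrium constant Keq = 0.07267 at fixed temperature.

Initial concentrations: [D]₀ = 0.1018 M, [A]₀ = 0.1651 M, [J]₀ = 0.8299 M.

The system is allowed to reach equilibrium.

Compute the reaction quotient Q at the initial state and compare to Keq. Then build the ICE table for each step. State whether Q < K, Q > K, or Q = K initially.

Q₀ = 1.812; Q > K (proceeds reverse)

Q₀ = 1.812 vs Keq = 0.07267 ⇒ Q>K, reverse
Step 1:
                  D         A         J
  Initial    0.1018    0.1651    0.8299
  Change    0.09357  -0.09357  -0.09357
  Equil      0.1954   0.07153    0.7363
  solve Keq expr → x = -0.04679; check Q = 0.07267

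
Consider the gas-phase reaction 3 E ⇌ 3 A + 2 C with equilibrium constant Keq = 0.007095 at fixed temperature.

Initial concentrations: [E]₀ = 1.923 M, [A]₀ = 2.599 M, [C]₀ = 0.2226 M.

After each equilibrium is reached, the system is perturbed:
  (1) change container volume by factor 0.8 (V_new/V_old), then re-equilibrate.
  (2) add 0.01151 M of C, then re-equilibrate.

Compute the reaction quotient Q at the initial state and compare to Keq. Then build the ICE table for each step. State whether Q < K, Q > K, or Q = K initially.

Q₀ = 0.1223; Q > K (proceeds reverse)

Q₀ = 0.1223 vs Keq = 0.007095 ⇒ Q>K, reverse
Step 1:
                    E           A           C
  I             1.923       2.599      0.2226
  C            0.2251     -0.2251     -0.1501
  E             2.148       2.374     0.07251
  solve Keq expr → x = -0.07505; check Q = 0.007095
Then change container volume by factor 0.8 (V_new/V_old).
Step 2:
                    E           A           C
  I             2.685       2.967     0.09064
  C           0.02434    -0.02434    -0.01623
  E              2.71       2.943     0.07441
  solve Keq expr → x = -0.008113; check Q = 0.007095
Then add 0.01151 M of C.
Step 3:
                    E           A           C
  I              2.71       2.943     0.08592
  C           0.01542    -0.01542    -0.01028
  E             2.725       2.928     0.07564
  solve Keq expr → x = -0.00514; check Q = 0.007095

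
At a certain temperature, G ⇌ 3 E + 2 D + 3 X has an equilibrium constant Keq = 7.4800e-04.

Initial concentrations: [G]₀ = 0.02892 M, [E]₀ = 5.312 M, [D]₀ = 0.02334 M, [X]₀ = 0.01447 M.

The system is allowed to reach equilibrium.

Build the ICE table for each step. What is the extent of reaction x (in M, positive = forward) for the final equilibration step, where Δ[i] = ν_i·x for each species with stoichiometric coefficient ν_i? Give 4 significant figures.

x = 0.00841 M

Q₀ = 8.5543e-06 vs Keq = 7.4800e-04 ⇒ Q<K, forward
Step 1:
                  G         E         D         X
  I         0.02892     5.312   0.02334   0.01447
  C        -0.00841   0.02523   0.01682   0.02523
  E         0.02051     5.337   0.04016    0.0397
  solve Keq expr → x = 0.00841; check Q = 7.4800e-04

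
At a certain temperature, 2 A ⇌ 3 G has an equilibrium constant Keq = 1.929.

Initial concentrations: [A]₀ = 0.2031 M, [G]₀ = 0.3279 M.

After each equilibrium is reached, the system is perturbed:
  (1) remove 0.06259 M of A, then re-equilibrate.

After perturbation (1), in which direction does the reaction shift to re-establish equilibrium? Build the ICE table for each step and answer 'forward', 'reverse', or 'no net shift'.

Direction: reverse

Q₀ = 0.8547 vs Keq = 1.929 ⇒ Q<K, forward
Step 1:
                   A          G
  I           0.2031     0.3279
  C         -0.03459    0.05188
  E           0.1685     0.3798
  solve Keq expr → x = 0.01729; check Q = 1.929
Then remove 0.06259 M of A.
Step 2:
                   A          G
  I           0.1059     0.3798
  C          0.03183   -0.04775
  E           0.1378      0.332
  solve Keq expr → x = -0.01592; check Q = 1.929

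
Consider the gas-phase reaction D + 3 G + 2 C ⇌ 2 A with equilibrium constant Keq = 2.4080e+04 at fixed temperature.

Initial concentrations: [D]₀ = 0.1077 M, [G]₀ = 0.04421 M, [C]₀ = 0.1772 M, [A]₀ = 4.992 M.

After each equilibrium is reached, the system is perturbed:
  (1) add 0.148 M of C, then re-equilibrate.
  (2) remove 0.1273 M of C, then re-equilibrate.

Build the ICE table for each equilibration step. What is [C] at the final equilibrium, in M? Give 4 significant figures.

Q₀ = 8.5279e+07 vs Keq = 2.4080e+04 ⇒ Q>K, reverse
Step 1:
                    D           G           C           A
  init         0.1077     0.04421      0.1772       4.992
  Δ           0.09459      0.2838      0.1892     -0.1892
  eq           0.2023       0.328      0.3664       4.803
  solve Keq expr → x = -0.09459; check Q = 2.4080e+04
Then add 0.148 M of C.
Step 2:
                    D           G           C           A
  init         0.2023       0.328      0.5144       4.803
  Δ          -0.01556    -0.04669    -0.03113     0.03113
  eq           0.1867      0.2813      0.4832       4.834
  solve Keq expr → x = 0.01556; check Q = 2.4080e+04
Then remove 0.1273 M of C.
Step 3:
                    D           G           C           A
  init         0.1867      0.2813      0.3559       4.834
  Δ           0.01306     0.03919     0.02613    -0.02613
  eq           0.1998      0.3205      0.3821       4.808
  solve Keq expr → x = -0.01306; check Q = 2.4080e+04

[C]_eq = 0.3821 M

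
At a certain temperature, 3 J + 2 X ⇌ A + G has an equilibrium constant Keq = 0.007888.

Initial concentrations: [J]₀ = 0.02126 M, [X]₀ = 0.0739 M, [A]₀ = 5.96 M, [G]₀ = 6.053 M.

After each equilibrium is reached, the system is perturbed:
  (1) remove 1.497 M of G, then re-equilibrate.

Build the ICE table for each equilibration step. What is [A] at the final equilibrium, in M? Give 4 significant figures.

Q₀ = 6.8745e+08 vs Keq = 0.007888 ⇒ Q>K, reverse
Step 1:
                   J          X          A          G
  I          0.02126     0.0739       5.96      6.053
  C            5.439      3.626     -1.813     -1.813
  E            5.461        3.7      4.147       4.24
  solve Keq expr → x = -1.813; check Q = 0.007888
Then remove 1.497 M of G.
Step 2:
                   J          X          A          G
  I            5.461        3.7      4.147      2.743
  C          -0.3817    -0.2545     0.1272     0.1272
  E            5.079      3.446      4.274       2.87
  solve Keq expr → x = 0.1272; check Q = 0.007888

[A]_eq = 4.274 M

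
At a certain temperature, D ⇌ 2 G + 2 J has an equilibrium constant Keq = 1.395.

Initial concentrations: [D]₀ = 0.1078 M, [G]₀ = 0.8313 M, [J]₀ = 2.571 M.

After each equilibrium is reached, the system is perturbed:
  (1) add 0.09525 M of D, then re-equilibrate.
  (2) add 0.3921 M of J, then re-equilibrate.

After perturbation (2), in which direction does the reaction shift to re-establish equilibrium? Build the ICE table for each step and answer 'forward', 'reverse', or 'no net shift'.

Direction: reverse

Q₀ = 42.37 vs Keq = 1.395 ⇒ Q>K, reverse
Step 1:
                   D          G          J
  Initial     0.1078     0.8313      2.571
  Change      0.2465     -0.493     -0.493
  Equil       0.3543     0.3383      2.078
  solve Keq expr → x = -0.2465; check Q = 1.395
Then add 0.09525 M of D.
Step 2:
                   D          G          J
  Initial     0.4495     0.3383      2.078
  Change    -0.01537    0.03074    0.03074
  Equil       0.4342     0.3691      2.109
  solve Keq expr → x = 0.01537; check Q = 1.395
Then add 0.3921 M of J.
Step 3:
                   D          G          J
  Initial     0.4342     0.3691      2.501
  Change     0.02214   -0.04428   -0.04428
  Equil       0.4563     0.3248      2.457
  solve Keq expr → x = -0.02214; check Q = 1.395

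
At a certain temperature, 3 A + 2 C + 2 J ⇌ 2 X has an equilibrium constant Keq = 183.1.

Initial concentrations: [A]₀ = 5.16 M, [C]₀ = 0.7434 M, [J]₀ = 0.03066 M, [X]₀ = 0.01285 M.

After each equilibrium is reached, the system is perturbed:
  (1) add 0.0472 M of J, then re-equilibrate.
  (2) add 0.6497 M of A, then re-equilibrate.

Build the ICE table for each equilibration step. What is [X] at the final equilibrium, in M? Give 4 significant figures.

[X]_eq = 0.08998 M

Q₀ = 0.002313 vs Keq = 183.1 ⇒ Q<K, forward
Step 1:
                  A         C         J         X
  I            5.16    0.7434   0.03066   0.01285
  C        -0.04541  -0.03027  -0.03027   0.03027
  E           5.115    0.7131 3.8636e-04   0.04312
  solve Keq expr → x = 0.01514; check Q = 183.1
Then add 0.0472 M of J.
Step 2:
                  A         C         J         X
  I           5.115    0.7131   0.04759   0.04312
  C        -0.07006  -0.04671  -0.04671   0.04671
  E           5.045    0.6664 8.7923e-04   0.08983
  solve Keq expr → x = 0.02335; check Q = 183.1
Then add 0.6497 M of A.
Step 3:
                  A         C         J         X
  I           5.694    0.6664 8.7923e-04   0.08983
  C       -2.1708e-04 -1.4472e-04 -1.4472e-04 1.4472e-04
  E           5.694    0.6663 7.3451e-04   0.08998
  solve Keq expr → x = 7.2359e-05; check Q = 183.1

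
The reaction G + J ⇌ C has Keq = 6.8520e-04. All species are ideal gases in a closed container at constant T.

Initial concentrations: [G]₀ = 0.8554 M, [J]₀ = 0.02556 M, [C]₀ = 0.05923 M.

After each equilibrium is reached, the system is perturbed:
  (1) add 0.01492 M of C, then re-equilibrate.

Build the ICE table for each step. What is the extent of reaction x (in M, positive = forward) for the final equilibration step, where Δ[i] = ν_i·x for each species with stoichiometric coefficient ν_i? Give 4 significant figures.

Q₀ = 2.709 vs Keq = 6.8520e-04 ⇒ Q>K, reverse
Step 1:
                   G          J          C
  init        0.8554    0.02556    0.05923
  Δ          0.05918    0.05918   -0.05918
  eq          0.9146    0.08474 5.3102e-05
  solve Keq expr → x = -0.05918; check Q = 6.8520e-04
Then add 0.01492 M of C.
Step 2:
                   G          J          C
  init        0.9146    0.08474    0.01497
  Δ          0.01491    0.01491   -0.01491
  eq          0.9295    0.09965 6.3463e-05
  solve Keq expr → x = -0.01491; check Q = 6.8520e-04

x = -0.01491 M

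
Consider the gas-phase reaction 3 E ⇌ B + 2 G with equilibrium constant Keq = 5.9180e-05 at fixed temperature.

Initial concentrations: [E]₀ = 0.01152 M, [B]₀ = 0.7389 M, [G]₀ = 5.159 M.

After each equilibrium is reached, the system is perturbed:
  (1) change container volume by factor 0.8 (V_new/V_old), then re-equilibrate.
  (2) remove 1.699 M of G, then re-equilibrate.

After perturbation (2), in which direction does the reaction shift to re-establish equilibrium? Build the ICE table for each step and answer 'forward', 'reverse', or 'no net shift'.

Q₀ = 1.2864e+07 vs Keq = 5.9180e-05 ⇒ Q>K, reverse
Step 1:
                  E         B         G
  I         0.01152    0.7389     5.159
  C           2.217   -0.7389    -1.478
  E           2.228 4.8302e-05     3.681
  solve Keq expr → x = -0.7389; check Q = 5.9180e-05
Then change container volume by factor 0.8 (V_new/V_old).
Step 2:
                  E         B         G
  I           2.785 6.0377e-05     4.602
  C               0         0         0
  E           2.785 6.0377e-05     4.602
  solve Keq expr → x = 0; check Q = 5.9180e-05
Then remove 1.699 M of G.
Step 3:
                  E         B         G
  I           2.785 6.0377e-05     2.903
  C       -2.7391e-04 9.1304e-05 1.8261e-04
  E           2.785 1.5168e-04     2.903
  solve Keq expr → x = 9.1304e-05; check Q = 5.9180e-05

Direction: forward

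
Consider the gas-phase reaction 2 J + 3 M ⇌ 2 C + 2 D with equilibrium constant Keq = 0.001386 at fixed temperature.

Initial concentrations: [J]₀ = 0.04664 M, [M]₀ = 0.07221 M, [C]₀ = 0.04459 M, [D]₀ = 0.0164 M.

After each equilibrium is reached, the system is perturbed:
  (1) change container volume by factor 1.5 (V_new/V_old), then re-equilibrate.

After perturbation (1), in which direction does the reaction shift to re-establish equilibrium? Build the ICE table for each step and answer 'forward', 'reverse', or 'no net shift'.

Direction: reverse

Q₀ = 0.6529 vs Keq = 0.001386 ⇒ Q>K, reverse
Step 1:
                  J         M         C         D
  I         0.04664   0.07221   0.04459    0.0164
  C         0.01426   0.02139  -0.01426  -0.01426
  E          0.0609    0.0936   0.03033  0.002141
  solve Keq expr → x = -0.00713; check Q = 0.001386
Then change container volume by factor 1.5 (V_new/V_old).
Step 2:
                  J         M         C         D
  I          0.0406    0.0624   0.02022  0.001427
  C       2.3171e-04 3.4757e-04 -2.3171e-04 -2.3171e-04
  E         0.04083   0.06275   0.01999  0.001195
  solve Keq expr → x = -1.1586e-04; check Q = 0.001386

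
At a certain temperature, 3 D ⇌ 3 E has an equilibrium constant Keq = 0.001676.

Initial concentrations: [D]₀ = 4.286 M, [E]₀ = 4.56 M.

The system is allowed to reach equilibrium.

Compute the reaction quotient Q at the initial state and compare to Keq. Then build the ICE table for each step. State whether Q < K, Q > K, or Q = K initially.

Q₀ = 1.204 vs Keq = 0.001676 ⇒ Q>K, reverse
Step 1:
                    D           E
  init          4.286        4.56
  Δ             3.621      -3.621
  eq            7.907      0.9392
  solve Keq expr → x = -1.207; check Q = 0.001676

Q₀ = 1.204; Q > K (proceeds reverse)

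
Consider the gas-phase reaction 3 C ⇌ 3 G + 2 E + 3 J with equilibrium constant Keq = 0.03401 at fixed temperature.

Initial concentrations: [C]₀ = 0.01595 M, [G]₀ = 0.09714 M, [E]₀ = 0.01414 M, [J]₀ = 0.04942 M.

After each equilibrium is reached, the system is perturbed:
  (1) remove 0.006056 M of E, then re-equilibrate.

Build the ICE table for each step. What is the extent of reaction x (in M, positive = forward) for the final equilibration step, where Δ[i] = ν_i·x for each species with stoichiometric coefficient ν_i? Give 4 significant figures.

Q₀ = 5.4515e-06 vs Keq = 0.03401 ⇒ Q<K, forward
Step 1:
                   C          G          E          J
  I          0.01595    0.09714    0.01414    0.04942
  C         -0.01415    0.01415   0.009436    0.01415
  E         0.001796     0.1113    0.02358    0.06357
  solve Keq expr → x = 0.004718; check Q = 0.03401
Then remove 0.006056 M of E.
Step 2:
                   C          G          E          J
  I         0.001796     0.1113    0.01752    0.06357
  C       -3.0020e-04 3.0020e-04 2.0013e-04 3.0020e-04
  E         0.001495     0.1116    0.01772    0.06387
  solve Keq expr → x = 1.0007e-04; check Q = 0.03401

x = 1.0007e-04 M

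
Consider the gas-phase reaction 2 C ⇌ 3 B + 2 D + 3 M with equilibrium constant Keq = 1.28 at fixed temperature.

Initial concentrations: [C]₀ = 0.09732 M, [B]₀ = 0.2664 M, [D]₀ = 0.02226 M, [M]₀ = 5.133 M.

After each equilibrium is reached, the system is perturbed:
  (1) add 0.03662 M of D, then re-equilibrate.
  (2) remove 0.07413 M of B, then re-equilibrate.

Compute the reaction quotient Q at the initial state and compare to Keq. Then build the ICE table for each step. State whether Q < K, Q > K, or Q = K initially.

Q₀ = 0.1338 vs Keq = 1.28 ⇒ Q<K, forward
Step 1:
                   C          B          D          M
  Initial    0.09732     0.2664    0.02226      5.133
  Change    -0.02202    0.03303    0.02202    0.03303
  Equil       0.0753     0.2994    0.04428      5.166
  solve Keq expr → x = 0.01101; check Q = 1.28
Then add 0.03662 M of D.
Step 2:
                   C          B          D          M
  Initial     0.0753     0.2994     0.0809      5.166
  Change     0.01763   -0.02645   -0.01763   -0.02645
  Equil      0.09293      0.273    0.06327       5.14
  solve Keq expr → x = -0.008817; check Q = 1.28
Then remove 0.07413 M of B.
Step 3:
                   C          B          D          M
  Initial    0.09293     0.1989    0.06327       5.14
  Change    -0.01277    0.01916    0.01277    0.01916
  Equil      0.08016      0.218    0.07604      5.159
  solve Keq expr → x = 0.006386; check Q = 1.28

Q₀ = 0.1338; Q < K (proceeds forward)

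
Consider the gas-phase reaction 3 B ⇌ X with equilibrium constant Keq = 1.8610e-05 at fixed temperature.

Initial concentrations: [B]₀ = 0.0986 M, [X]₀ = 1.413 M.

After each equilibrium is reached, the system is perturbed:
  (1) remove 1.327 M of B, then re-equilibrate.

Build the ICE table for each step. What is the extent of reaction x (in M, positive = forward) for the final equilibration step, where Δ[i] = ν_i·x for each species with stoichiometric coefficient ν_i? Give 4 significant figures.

Q₀ = 1474 vs Keq = 1.8610e-05 ⇒ Q>K, reverse
Step 1:
                  B         X
  I          0.0986     1.413
  C           4.234    -1.411
  E           4.333  0.001514
  solve Keq expr → x = -1.411; check Q = 1.8610e-05
Then remove 1.327 M of B.
Step 2:
                  B         X
  I           3.006  0.001514
  C        0.003021 -0.001007
  E           3.009 5.0705e-04
  solve Keq expr → x = -0.001007; check Q = 1.8610e-05

x = -0.001007 M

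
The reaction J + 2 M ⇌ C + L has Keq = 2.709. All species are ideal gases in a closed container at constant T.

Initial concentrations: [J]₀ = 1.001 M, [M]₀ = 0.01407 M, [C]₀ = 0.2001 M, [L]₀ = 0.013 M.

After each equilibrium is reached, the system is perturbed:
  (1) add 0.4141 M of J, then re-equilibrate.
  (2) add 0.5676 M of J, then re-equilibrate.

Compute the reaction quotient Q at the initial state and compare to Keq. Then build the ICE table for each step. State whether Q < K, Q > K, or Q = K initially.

Q₀ = 13.13; Q > K (proceeds reverse)

Q₀ = 13.13 vs Keq = 2.709 ⇒ Q>K, reverse
Step 1:
                   J          M          C          L
  I            1.001    0.01407     0.2001      0.013
  C         0.004961   0.009922  -0.004961  -0.004961
  E            1.006    0.02399     0.1951   0.008039
  solve Keq expr → x = -0.004961; check Q = 2.709
Then add 0.4141 M of J.
Step 2:
                   J          M          C          L
  I             1.42    0.02399     0.1951   0.008039
  C        -0.001159  -0.002319   0.001159   0.001159
  E            1.419    0.02167     0.1963   0.009198
  solve Keq expr → x = 0.001159; check Q = 2.709
Then add 0.5676 M of J.
Step 3:
                   J          M          C          L
  I            1.987    0.02167     0.1963   0.009198
  C        -0.001111  -0.002222   0.001111   0.001111
  E            1.985    0.01945     0.1974    0.01031
  solve Keq expr → x = 0.001111; check Q = 2.709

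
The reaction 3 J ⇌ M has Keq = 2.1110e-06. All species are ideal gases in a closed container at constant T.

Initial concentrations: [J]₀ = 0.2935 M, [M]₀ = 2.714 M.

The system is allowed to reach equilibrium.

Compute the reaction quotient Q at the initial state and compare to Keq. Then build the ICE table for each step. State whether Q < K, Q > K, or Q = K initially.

Q₀ = 107.3 vs Keq = 2.1110e-06 ⇒ Q>K, reverse
Step 1:
                  J         M
  Initial    0.2935     2.714
  Change      8.138    -2.713
  Equil       8.432  0.001265
  solve Keq expr → x = -2.713; check Q = 2.1110e-06

Q₀ = 107.3; Q > K (proceeds reverse)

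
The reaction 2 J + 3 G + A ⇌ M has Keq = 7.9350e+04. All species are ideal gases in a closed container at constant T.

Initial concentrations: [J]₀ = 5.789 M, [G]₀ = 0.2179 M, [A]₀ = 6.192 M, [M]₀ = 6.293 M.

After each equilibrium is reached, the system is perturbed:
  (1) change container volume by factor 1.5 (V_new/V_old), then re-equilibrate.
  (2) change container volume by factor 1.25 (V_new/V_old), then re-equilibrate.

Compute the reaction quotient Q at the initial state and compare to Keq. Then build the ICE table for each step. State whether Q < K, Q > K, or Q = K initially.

Q₀ = 2.931; Q < K (proceeds forward)

Q₀ = 2.931 vs Keq = 7.9350e+04 ⇒ Q<K, forward
Step 1:
                    J           G           A           M
  init          5.789      0.2179       6.192       6.293
  Δ           -0.1403     -0.2105    -0.07016     0.07016
  eq            5.649    0.007432       6.122       6.363
  solve Keq expr → x = 0.07016; check Q = 7.9350e+04
Then change container volume by factor 1.5 (V_new/V_old).
Step 2:
                    J           G           A           M
  init          3.766    0.004955       4.081       4.242
  Δ          0.003184    0.004776    0.001592   -0.001592
  eq            3.769    0.009731       4.083       4.241
  solve Keq expr → x = -0.001592; check Q = 7.9350e+04
Then change container volume by factor 1.25 (V_new/V_old).
Step 3:
                    J           G           A           M
  init          3.015    0.007785       3.266       3.392
  Δ          0.002332    0.003499    0.001166   -0.001166
  eq            3.018     0.01128       3.267       3.391
  solve Keq expr → x = -0.001166; check Q = 7.9350e+04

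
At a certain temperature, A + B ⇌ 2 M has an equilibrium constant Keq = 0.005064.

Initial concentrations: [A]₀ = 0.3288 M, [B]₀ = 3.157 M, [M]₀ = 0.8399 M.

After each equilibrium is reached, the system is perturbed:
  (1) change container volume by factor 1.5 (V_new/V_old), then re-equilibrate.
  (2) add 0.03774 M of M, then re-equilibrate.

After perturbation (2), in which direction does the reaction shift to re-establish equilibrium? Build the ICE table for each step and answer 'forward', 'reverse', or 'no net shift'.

Q₀ = 0.6796 vs Keq = 0.005064 ⇒ Q>K, reverse
Step 1:
                    A           B           M
  Initial      0.3288       3.157      0.8399
  Change       0.3644      0.3644     -0.7287
  Equil        0.6932       3.521      0.1112
  solve Keq expr → x = -0.3644; check Q = 0.005064
Then change container volume by factor 1.5 (V_new/V_old).
Step 2:
                    A           B           M
  Initial      0.4621       2.348     0.07412
  Change            0           0           0
  Equil        0.4621       2.348     0.07412
  solve Keq expr → x = 0; check Q = 0.005064
Then add 0.03774 M of M.
Step 3:
                    A           B           M
  Initial      0.4621       2.348      0.1119
  Change      0.01801     0.01801    -0.03602
  Equil        0.4801       2.366     0.07584
  solve Keq expr → x = -0.01801; check Q = 0.005064

Direction: reverse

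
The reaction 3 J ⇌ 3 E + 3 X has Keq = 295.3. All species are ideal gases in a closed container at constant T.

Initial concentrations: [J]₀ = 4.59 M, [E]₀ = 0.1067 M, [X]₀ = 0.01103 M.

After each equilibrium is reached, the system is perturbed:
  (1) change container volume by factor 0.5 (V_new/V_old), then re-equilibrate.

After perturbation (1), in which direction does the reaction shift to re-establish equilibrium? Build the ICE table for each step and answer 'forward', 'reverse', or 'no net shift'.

Direction: reverse

Q₀ = 1.6857e-11 vs Keq = 295.3 ⇒ Q<K, forward
Step 1:
                   J          E          X
  I             4.59     0.1067    0.01103
  C           -3.096      3.096      3.096
  E            1.494      3.203      3.107
  solve Keq expr → x = 1.032; check Q = 295.3
Then change container volume by factor 0.5 (V_new/V_old).
Step 2:
                   J          E          X
  I            2.988      6.405      6.214
  C            1.094     -1.094     -1.094
  E            4.083      5.311      5.119
  solve Keq expr → x = -0.3648; check Q = 295.3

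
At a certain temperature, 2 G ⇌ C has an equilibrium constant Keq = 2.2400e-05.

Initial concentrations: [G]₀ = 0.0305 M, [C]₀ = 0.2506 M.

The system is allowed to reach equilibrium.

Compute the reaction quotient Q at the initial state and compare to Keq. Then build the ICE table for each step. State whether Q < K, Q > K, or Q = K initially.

Q₀ = 269.4; Q > K (proceeds reverse)

Q₀ = 269.4 vs Keq = 2.2400e-05 ⇒ Q>K, reverse
Step 1:
                  G         C
  init       0.0305    0.2506
  Δ          0.5012   -0.2506
  eq         0.5317 6.3323e-06
  solve Keq expr → x = -0.2506; check Q = 2.2400e-05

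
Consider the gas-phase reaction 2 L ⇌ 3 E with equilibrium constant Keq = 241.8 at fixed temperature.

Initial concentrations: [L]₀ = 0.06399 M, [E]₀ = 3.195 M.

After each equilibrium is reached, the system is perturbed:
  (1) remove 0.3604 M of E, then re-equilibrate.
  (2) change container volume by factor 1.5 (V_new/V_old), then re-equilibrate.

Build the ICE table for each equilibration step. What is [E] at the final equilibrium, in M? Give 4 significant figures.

Q₀ = 7965 vs Keq = 241.8 ⇒ Q>K, reverse
Step 1:
                  L         E
  init      0.06399     3.195
  Δ          0.2424   -0.3636
  eq         0.3064     2.831
  solve Keq expr → x = -0.1212; check Q = 241.8
Then remove 0.3604 M of E.
Step 2:
                  L         E
  init       0.3064     2.471
  Δ        -0.04605   0.06907
  eq         0.2603      2.54
  solve Keq expr → x = 0.02302; check Q = 241.8
Then change container volume by factor 1.5 (V_new/V_old).
Step 3:
                  L         E
  init       0.1736     1.693
  Δ        -0.02678   0.04017
  eq         0.1468     1.734
  solve Keq expr → x = 0.01339; check Q = 241.8

[E]_eq = 1.734 M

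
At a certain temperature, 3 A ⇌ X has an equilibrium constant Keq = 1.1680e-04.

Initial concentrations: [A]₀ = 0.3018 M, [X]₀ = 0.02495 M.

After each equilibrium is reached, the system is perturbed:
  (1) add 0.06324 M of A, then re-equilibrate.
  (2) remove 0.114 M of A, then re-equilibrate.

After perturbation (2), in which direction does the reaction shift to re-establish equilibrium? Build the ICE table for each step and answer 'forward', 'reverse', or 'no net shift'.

Direction: reverse

Q₀ = 0.9076 vs Keq = 1.1680e-04 ⇒ Q>K, reverse
Step 1:
                   A          X
  I           0.3018    0.02495
  C          0.07483   -0.02494
  E           0.3766 6.2401e-06
  solve Keq expr → x = -0.02494; check Q = 1.1680e-04
Then add 0.06324 M of A.
Step 2:
                   A          X
  I           0.4399 6.2401e-06
  C       -1.1100e-05 3.6999e-06
  E           0.4399 9.9400e-06
  solve Keq expr → x = 3.6999e-06; check Q = 1.1680e-04
Then remove 0.114 M of A.
Step 3:
                   A          X
  I           0.3259 9.9400e-06
  C       1.7694e-05 -5.8979e-06
  E           0.3259 4.0421e-06
  solve Keq expr → x = -5.8979e-06; check Q = 1.1680e-04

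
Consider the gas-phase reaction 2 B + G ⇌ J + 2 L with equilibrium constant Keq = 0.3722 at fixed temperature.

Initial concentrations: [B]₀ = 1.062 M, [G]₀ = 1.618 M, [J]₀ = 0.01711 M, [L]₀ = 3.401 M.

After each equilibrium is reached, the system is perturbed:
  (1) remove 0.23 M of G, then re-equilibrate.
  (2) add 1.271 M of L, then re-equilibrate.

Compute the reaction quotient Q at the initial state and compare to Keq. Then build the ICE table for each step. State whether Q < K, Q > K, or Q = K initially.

Q₀ = 0.1085 vs Keq = 0.3722 ⇒ Q<K, forward
Step 1:
                  B         G         J         L
  init        1.062     1.618   0.01711     3.401
  Δ        -0.06378  -0.03189   0.03189   0.06378
  eq         0.9982     1.586     0.049     3.465
  solve Keq expr → x = 0.03189; check Q = 0.3722
Then remove 0.23 M of G.
Step 2:
                  B         G         J         L
  init       0.9982     1.356     0.049     3.465
  Δ         0.01137  0.005683 -0.005683  -0.01137
  eq           1.01     1.362   0.04332     3.453
  solve Keq expr → x = -0.005683; check Q = 0.3722
Then add 1.271 M of L.
Step 3:
                  B         G         J         L
  init         1.01     1.362   0.04332     4.724
  Δ         0.03561    0.0178   -0.0178  -0.03561
  eq          1.045      1.38   0.02551     4.689
  solve Keq expr → x = -0.0178; check Q = 0.3722

Q₀ = 0.1085; Q < K (proceeds forward)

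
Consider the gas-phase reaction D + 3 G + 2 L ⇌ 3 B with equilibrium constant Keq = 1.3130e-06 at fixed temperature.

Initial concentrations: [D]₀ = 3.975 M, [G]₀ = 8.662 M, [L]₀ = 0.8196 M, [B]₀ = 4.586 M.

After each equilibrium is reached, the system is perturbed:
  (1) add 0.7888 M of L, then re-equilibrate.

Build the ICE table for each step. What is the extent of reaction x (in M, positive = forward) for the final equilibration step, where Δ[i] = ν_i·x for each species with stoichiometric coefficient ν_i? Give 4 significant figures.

Q₀ = 0.05558 vs Keq = 1.3130e-06 ⇒ Q>K, reverse
Step 1:
                  D         G         L         B
  I           3.975     8.662    0.8196     4.586
  C           1.342     4.027     2.684    -4.027
  E           5.317     12.69     3.504    0.5595
  solve Keq expr → x = -1.342; check Q = 1.3130e-06
Then add 0.7888 M of L.
Step 2:
                  D         G         L         B
  I           5.317     12.69     4.293    0.5595
  C        -0.02393  -0.07178  -0.04785   0.07178
  E           5.293     12.62     4.245    0.6312
  solve Keq expr → x = 0.02393; check Q = 1.3130e-06

x = 0.02393 M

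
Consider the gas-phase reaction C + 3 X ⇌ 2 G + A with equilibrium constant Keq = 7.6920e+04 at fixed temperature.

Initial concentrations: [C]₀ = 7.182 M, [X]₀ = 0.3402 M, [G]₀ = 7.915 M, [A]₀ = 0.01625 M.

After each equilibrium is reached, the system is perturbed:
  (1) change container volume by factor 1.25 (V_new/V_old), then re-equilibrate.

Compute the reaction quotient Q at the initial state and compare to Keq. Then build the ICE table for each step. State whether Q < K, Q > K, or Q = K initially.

Q₀ = 3.6; Q < K (proceeds forward)

Q₀ = 3.6 vs Keq = 7.6920e+04 ⇒ Q<K, forward
Step 1:
                   C          X          G          A
  Initial      7.182     0.3402      7.915    0.01625
  Change     -0.1052    -0.3157     0.2105     0.1052
  Equil        7.077    0.02452      8.125     0.1215
  solve Keq expr → x = 0.1052; check Q = 7.6920e+04
Then change container volume by factor 1.25 (V_new/V_old).
Step 2:
                   C          X          G          A
  Initial      5.661    0.01961        6.5    0.09718
  Change  4.9199e-04   0.001476 -9.8398e-04 -4.9199e-04
  Equil        5.662    0.02109      6.499    0.09669
  solve Keq expr → x = -4.9199e-04; check Q = 7.6920e+04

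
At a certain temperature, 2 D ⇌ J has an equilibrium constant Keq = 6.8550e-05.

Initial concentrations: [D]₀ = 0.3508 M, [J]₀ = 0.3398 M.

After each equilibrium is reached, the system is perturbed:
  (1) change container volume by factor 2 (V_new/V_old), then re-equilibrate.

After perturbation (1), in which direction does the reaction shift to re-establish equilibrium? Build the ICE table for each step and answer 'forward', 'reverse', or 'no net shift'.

Q₀ = 2.761 vs Keq = 6.8550e-05 ⇒ Q>K, reverse
Step 1:
                   D          J
  init        0.3508     0.3398
  Δ           0.6795    -0.3397
  eq            1.03 7.2761e-05
  solve Keq expr → x = -0.3397; check Q = 6.8550e-05
Then change container volume by factor 2 (V_new/V_old).
Step 2:
                   D          J
  init        0.5151 3.6380e-05
  Δ       3.6375e-05 -1.8188e-05
  eq          0.5152 1.8193e-05
  solve Keq expr → x = -1.8188e-05; check Q = 6.8550e-05

Direction: reverse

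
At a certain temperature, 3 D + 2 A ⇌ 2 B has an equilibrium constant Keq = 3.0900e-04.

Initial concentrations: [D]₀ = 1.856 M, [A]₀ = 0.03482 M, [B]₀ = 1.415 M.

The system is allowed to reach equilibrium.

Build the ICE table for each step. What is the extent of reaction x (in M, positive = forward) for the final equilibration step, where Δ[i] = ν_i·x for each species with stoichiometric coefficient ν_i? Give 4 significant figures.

x = -0.6259 M

Q₀ = 258.3 vs Keq = 3.0900e-04 ⇒ Q>K, reverse
Step 1:
                   D          A          B
  I            1.856    0.03482      1.415
  C            1.878      1.252     -1.252
  E            3.734      1.287     0.1632
  solve Keq expr → x = -0.6259; check Q = 3.0900e-04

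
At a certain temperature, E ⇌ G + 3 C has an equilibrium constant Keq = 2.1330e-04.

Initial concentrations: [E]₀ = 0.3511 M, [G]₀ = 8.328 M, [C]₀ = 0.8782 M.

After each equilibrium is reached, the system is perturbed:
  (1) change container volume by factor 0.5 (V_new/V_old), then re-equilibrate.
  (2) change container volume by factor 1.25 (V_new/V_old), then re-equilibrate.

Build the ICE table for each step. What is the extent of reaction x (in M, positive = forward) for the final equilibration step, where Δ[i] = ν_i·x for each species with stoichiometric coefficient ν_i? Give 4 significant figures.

x = 0.001708 M

Q₀ = 16.07 vs Keq = 2.1330e-04 ⇒ Q>K, reverse
Step 1:
                   E          G          C
  Initial     0.3511      8.328     0.8782
  Change      0.2842    -0.2842    -0.8526
  Equil       0.6353      8.044    0.02563
  solve Keq expr → x = -0.2842; check Q = 2.1330e-04
Then change container volume by factor 0.5 (V_new/V_old).
Step 2:
                   E          G          C
  Initial      1.271      16.09    0.05127
  Change    0.008524  -0.008524   -0.02557
  Equil        1.279      16.08     0.0257
  solve Keq expr → x = -0.008524; check Q = 2.1330e-04
Then change container volume by factor 1.25 (V_new/V_old).
Step 3:
                   E          G          C
  Initial      1.023      12.86    0.02056
  Change   -0.001708   0.001708   0.005124
  Equil        1.022      12.86    0.02568
  solve Keq expr → x = 0.001708; check Q = 2.1330e-04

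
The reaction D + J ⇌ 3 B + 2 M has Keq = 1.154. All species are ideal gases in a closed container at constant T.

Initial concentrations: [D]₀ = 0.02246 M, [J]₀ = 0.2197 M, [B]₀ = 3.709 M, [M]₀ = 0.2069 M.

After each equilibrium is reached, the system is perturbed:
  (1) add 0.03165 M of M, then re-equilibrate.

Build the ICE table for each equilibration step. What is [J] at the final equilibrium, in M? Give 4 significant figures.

Q₀ = 442.6 vs Keq = 1.154 ⇒ Q>K, reverse
Step 1:
                    D           J           B           M
  Initial     0.02246      0.2197       3.709      0.2069
  Change      0.08797     0.08797     -0.2639     -0.1759
  Equil        0.1104      0.3077       3.445     0.03097
  solve Keq expr → x = -0.08797; check Q = 1.154
Then add 0.03165 M of M.
Step 2:
                    D           J           B           M
  Initial      0.1104      0.3077       3.445     0.06262
  Change      0.01417     0.01417    -0.04251    -0.02834
  Equil        0.1246      0.3218       3.403     0.03427
  solve Keq expr → x = -0.01417; check Q = 1.154

[J]_eq = 0.3218 M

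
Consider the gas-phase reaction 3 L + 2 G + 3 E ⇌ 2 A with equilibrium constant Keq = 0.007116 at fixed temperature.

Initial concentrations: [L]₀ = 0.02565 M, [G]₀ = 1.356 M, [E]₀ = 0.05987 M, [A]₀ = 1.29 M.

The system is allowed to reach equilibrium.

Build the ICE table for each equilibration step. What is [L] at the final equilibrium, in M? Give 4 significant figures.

[L]_eq = 1.309 M

Q₀ = 2.4990e+08 vs Keq = 0.007116 ⇒ Q>K, reverse
Step 1:
                    L           G           E           A
  init        0.02565       1.356     0.05987        1.29
  Δ             1.283      0.8554       1.283     -0.8554
  eq            1.309       2.211       1.343      0.4346
  solve Keq expr → x = -0.4277; check Q = 0.007116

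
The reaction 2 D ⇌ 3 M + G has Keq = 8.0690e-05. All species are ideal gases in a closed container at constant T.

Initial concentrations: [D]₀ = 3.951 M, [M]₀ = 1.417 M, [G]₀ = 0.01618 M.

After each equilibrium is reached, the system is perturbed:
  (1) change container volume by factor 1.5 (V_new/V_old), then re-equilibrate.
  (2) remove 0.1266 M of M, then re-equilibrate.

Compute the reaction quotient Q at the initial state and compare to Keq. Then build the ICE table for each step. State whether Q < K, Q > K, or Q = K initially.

Q₀ = 0.002949; Q > K (proceeds reverse)

Q₀ = 0.002949 vs Keq = 8.0690e-05 ⇒ Q>K, reverse
Step 1:
                   D          M          G
  I            3.951      1.417    0.01618
  C          0.03136   -0.04705   -0.01568
  E            3.982       1.37 4.9772e-04
  solve Keq expr → x = -0.01568; check Q = 8.0690e-05
Then change container volume by factor 1.5 (V_new/V_old).
Step 2:
                   D          M          G
  I            2.655     0.9133 3.3181e-04
  C       -8.2258e-04   0.001234 4.1129e-04
  E            2.654     0.9145 7.4310e-04
  solve Keq expr → x = 4.1129e-04; check Q = 8.0690e-05
Then remove 0.1266 M of M.
Step 3:
                   D          M          G
  I            2.654     0.7879 7.4310e-04
  C       -8.2529e-04   0.001238 4.1264e-04
  E            2.653     0.7892   0.001156
  solve Keq expr → x = 4.1264e-04; check Q = 8.0690e-05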